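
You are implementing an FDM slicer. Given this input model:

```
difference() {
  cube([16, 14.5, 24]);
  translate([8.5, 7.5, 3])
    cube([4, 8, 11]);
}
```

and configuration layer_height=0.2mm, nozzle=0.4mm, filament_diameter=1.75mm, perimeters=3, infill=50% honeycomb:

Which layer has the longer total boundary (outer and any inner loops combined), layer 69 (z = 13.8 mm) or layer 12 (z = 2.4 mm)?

layer 69 (z = 13.8 mm)

Layer 69 (z = 13.8): the cube (footprint 16×14.5) is included at this height (perimeter 61.00 mm); the cube at (8.5, 7.5) (footprint 4×8) is included at this height (perimeter 24.00 mm); After the difference (first − rest): starting from the 16×14.5 cube, the 4×8 cube at (8.5, 7.5) partially overlaps it — only the 28.00 mm² overlap (of its 32.00 mm²) is removed, clipping the outline — boundary = 75.00 mm. So its perimeter = 75.00 mm. Layer 12 (z = 2.4): the 16×14.5 cube contributes its full rectangle (perimeter 61.00 mm); the cube at (8.5, 7.5) is absent (z outside [3, 14]); Subtracting the remaining from the first: none of the subtracted shapes is present at this height, so the 16×14.5 cube is unchanged — boundary = 61.00 mm. So its perimeter = 61.00 mm. Layer 69 is larger (75.00 vs 61.00 mm).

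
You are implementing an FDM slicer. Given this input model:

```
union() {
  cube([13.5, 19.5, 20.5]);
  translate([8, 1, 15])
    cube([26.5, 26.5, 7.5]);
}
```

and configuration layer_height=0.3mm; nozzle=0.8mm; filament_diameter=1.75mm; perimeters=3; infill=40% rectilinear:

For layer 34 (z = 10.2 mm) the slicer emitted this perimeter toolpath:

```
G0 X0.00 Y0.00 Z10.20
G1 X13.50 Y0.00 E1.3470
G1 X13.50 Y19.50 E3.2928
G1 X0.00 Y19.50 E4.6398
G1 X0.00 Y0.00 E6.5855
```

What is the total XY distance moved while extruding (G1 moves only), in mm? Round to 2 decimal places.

66.00 mm

Sum the Euclidean lengths of each G1 segment: total = 66.00 mm.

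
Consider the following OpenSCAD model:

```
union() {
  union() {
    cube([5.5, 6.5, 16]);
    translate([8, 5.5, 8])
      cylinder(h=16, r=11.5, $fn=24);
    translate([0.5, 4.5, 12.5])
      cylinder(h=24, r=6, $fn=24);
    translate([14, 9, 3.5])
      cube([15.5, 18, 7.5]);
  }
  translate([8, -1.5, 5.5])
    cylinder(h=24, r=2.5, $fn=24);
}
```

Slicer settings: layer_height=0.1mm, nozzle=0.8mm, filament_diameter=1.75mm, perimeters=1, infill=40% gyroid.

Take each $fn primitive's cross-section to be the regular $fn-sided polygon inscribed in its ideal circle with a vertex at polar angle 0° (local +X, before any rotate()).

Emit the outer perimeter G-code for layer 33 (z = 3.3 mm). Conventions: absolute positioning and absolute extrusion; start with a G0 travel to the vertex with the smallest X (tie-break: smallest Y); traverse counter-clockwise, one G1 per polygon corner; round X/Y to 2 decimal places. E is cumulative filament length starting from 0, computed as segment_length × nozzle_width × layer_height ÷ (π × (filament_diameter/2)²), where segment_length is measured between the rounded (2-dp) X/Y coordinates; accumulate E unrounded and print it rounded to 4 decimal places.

At z = 3.3 mm: the cube is present — its section is the full 5.5×6.5 rectangle; the cylinder at (8, 5.5) is absent (z outside [8, 24]); the cylinder at (0.5, 4.5) is absent (z outside [12.5, 36.5]); the cube at (14, 9) is not intersected at this z (z outside [3.5, 11]); Taking the union: only the 5.5×6.5 cube is present, so the union is just that shape — 1 connected region; the cylinder at (8, -1.5) is not intersected at this z (z outside [5.5, 29.5]); Merging all regions: only that combined region is present, so the union is just that shape — 1 connected region. The outline is a single polygon with 4 vertices. Extrusion per mm of travel: 0.8 × 0.1 / (π × 0.875²) = 0.033260. Accumulating E over each segment gives final E = 0.7982.

G0 X0.00 Y0.00 Z3.30
G1 X5.50 Y0.00 E0.1829
G1 X5.50 Y6.50 E0.3991
G1 X0.00 Y6.50 E0.5821
G1 X0.00 Y0.00 E0.7982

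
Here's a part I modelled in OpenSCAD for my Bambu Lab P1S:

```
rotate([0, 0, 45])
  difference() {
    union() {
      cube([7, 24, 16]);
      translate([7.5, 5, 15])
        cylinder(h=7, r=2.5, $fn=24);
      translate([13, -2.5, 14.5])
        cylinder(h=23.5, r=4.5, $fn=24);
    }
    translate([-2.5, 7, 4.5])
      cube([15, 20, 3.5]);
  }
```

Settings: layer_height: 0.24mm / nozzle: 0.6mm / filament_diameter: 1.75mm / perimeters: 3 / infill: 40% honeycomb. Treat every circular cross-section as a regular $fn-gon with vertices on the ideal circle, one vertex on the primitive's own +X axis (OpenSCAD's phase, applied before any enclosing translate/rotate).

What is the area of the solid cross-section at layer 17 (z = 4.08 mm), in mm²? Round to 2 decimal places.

168.00 mm²

At z = 4.08 mm: the cube is present — its section is the full 7×24 rectangle (area 168.00 mm²); the cylinder at (7.5, 5) is absent (z outside [15, 22]); the cylinder at (13, -2.5) is not intersected at this z (z outside [14.5, 38]); Combining (union): only the 7×24 cube is present, so the union is just that shape — area = 168.00 mm²; the cube at (-2.5, 7) is not intersected at this z (z outside [4.5, 8]); Subtracting the remaining from the first: none of the subtracted shapes is present at this height, so that combined region is unchanged — area = 168.00 mm²; (rotated 45° about Z; rotation is an isometry so areas/perimeters/island counts are preserved). Overall, the cross-section is a single solid region. Net area = 168.00 mm².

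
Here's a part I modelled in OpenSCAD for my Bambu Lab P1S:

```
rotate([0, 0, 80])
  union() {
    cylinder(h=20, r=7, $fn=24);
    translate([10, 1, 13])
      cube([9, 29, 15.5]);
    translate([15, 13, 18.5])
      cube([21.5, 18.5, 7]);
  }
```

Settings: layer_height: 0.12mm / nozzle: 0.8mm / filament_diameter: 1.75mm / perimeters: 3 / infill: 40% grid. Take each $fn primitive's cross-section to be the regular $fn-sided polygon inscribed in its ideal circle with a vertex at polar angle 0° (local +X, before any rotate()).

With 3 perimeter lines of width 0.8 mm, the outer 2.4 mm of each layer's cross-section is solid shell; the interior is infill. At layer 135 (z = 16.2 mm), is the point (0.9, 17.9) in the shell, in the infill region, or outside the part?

shell

At z = 16.2 mm: the r=7 cylinder gives a regular 24-gon of circumradius 7 (constant along its height); the cube at (10, 1) is present — its section is the full 9×29 rectangle; the cube at (15, 13) does not reach this height (z outside [18.5, 25.5]); Combining (union): the 2 present regions are separate (no shared area or edge), so areas and boundary lengths simply add and each stays a separate island — 2 connected regions; (whole slice rotated 80° about Z — lengths, areas and connectivity unchanged). Overall, the cross-section has 2 separate islands. Undo the 80° rotation: the query point maps to (17.784, 2.222) in the un-rotated model frame. The nearest boundary edge runs (19.00, 30.00)→(19.00, 1.00); distance from the point to it = 1.22 mm. (Shell/infill is judged within the island containing the point — the largest one.) The point is inside the cross-section, 1.22 mm from the nearest boundary — within the 2.4 mm shell band (3 × 0.8).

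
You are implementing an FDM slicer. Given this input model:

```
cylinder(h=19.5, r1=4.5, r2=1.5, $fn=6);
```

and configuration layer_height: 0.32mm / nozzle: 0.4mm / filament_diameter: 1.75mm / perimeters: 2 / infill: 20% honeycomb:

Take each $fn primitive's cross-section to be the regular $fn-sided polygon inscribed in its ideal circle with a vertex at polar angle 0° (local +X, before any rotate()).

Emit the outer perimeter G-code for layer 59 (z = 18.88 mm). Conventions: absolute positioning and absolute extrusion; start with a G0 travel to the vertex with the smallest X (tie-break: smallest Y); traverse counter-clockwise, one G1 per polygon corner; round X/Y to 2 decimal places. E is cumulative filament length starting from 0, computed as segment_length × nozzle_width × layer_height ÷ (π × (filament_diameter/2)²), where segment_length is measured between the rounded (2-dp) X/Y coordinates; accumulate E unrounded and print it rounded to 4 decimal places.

At z = 18.88 mm: the cone contributes a regular 6-gon of circumradius 1.595 (interpolated between r1=4.5 and r2=1.5 at t=0.968). The outline is a single polygon with 6 vertices. Extrusion per mm of travel: 0.4 × 0.32 / (π × 0.875²) = 0.053216. Accumulating E over each segment gives final E = 0.5098.

G0 X-1.60 Y0.00 Z18.88
G1 X-0.80 Y-1.38 E0.0849
G1 X0.80 Y-1.38 E0.1700
G1 X1.60 Y0.00 E0.2549
G1 X0.80 Y1.38 E0.3398
G1 X-0.80 Y1.38 E0.4250
G1 X-1.60 Y0.00 E0.5098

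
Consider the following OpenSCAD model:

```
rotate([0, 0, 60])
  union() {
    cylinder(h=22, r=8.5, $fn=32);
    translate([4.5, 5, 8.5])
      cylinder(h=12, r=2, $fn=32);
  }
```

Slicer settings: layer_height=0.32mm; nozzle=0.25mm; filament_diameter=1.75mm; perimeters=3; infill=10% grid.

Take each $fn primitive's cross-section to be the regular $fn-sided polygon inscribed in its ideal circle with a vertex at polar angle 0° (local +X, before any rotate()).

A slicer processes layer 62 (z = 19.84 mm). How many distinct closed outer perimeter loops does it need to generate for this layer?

1

At z = 19.84 mm: the r=8.5 cylinder contributes a regular 32-gon of circumradius 8.5; the cylinder at (4.5, 5): section is a regular 32-gon, circumradius r=2; Combining (union): the regions partially overlap (shared area 12.12 mm²), so overlapping operands fuse into one piece — 1 connected region; (rotated 60° about Z; rotation is an isometry so areas/perimeters/island counts are preserved). The result has 1 disconnected region.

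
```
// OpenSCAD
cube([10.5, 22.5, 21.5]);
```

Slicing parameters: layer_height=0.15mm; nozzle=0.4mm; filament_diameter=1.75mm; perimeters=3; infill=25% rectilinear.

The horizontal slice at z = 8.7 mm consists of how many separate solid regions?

1

At z = 8.7 mm: the 10.5×22.5 cube contributes its full rectangle. The result has 1 disconnected region.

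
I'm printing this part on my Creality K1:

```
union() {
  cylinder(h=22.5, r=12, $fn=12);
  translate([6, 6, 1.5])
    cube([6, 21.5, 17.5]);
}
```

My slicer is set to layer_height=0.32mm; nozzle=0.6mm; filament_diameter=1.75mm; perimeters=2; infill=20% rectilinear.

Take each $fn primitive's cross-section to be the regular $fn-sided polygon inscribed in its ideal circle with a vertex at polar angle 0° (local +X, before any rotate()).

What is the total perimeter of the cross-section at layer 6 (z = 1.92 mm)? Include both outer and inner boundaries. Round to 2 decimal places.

At z = 1.92 mm: the cylinder: section is a regular 12-gon, circumradius r=12 (perimeter = 2·12·12.000·sin(180°/12) = 74.54 mm); the 6×21.5 cube at (6, 6) contributes its full rectangle (perimeter 55.00 mm); Taking the union: the regions partially overlap (shared area 9.65 mm²), so the edge portions inside another operand are dropped and the merged outline is re-measured after clipping — boundary = 114.54 mm. Overall, the cross-section is a single solid region. Total boundary length (outer) = 114.54 mm.

114.54 mm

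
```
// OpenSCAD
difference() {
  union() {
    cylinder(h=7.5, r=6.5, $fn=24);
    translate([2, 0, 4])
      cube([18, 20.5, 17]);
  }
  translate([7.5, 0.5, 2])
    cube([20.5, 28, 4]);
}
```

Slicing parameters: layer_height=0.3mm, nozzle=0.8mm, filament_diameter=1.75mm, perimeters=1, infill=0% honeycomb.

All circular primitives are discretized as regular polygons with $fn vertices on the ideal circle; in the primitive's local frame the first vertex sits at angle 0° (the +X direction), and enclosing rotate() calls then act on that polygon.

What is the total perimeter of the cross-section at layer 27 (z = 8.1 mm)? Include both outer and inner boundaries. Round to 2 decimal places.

77.00 mm

At z = 8.1 mm: the cylinder is absent (z outside [0, 7.5]); the 18×20.5 cube at (2, 0) contributes its full rectangle (perimeter 77.00 mm); Taking the union: only the 18×20.5 cube at (2, 0) is present, so the union is just that shape — boundary = 77.00 mm; the cube at (7.5, 0.5) does not reach this height (z outside [2, 6]); Subtracting the remaining from the first: none of the subtracted shapes is present at this height, so the result so far is unchanged — boundary = 77.00 mm. Overall, the cross-section is a single solid region. Total boundary length (outer) = 77.00 mm.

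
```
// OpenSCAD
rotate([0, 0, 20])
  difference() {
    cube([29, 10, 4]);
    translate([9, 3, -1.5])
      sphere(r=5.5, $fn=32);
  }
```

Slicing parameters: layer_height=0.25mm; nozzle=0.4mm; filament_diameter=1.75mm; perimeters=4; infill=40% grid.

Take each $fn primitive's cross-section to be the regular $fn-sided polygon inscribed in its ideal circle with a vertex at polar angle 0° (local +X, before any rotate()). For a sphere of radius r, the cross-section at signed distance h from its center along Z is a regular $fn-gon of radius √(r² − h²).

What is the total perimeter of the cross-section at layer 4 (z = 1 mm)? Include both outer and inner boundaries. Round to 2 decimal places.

92.16 mm

At z = 1 mm: the cube (footprint 29×10) is included at this height (perimeter 78.00 mm); the r=5.5 sphere at (9, 3) contributes a regular 32-gon of circumradius √(5.5²−2.5²) = 4.899 (perimeter = 2·32·4.899·sin(180°/32) = 30.73 mm); Subtracting the remaining from the first: starting from the 29×10 cube, the r=5.5 sphere at (9, 3) partially overlaps it — only the 64.79 mm² overlap (of its 74.91 mm²) is removed, clipping the outline — boundary = 92.16 mm; (rotated 20° about Z; rotation is an isometry so areas/perimeters/island counts are preserved). Overall, the cross-section is a single solid region. Total boundary length (outer) = 92.16 mm.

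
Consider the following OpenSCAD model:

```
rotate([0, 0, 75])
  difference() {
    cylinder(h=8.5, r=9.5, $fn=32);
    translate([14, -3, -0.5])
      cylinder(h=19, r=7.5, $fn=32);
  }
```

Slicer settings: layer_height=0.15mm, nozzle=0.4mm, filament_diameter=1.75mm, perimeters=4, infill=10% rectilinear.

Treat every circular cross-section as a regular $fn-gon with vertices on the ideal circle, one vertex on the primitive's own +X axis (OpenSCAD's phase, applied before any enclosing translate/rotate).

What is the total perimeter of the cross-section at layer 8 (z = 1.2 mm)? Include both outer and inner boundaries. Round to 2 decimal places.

At z = 1.2 mm: the cylinder: section is a regular 32-gon, circumradius r=9.5 (perimeter = 2·32·9.500·sin(180°/32) = 59.59 mm); the r=7.5 cylinder at (14, -3) gives a regular 32-gon of circumradius 7.5 (constant along its height) (perimeter = 2·32·7.500·sin(180°/32) = 47.05 mm); Taking the first minus the rest: starting from the r=9.5 cylinder, the r=7.5 cylinder at (14, -3) partially overlaps it — only the 16.01 mm² overlap (of its 175.58 mm²) is removed, clipping the outline — boundary = 59.86 mm; (rotated 75° about Z; rotation is an isometry so areas/perimeters/island counts are preserved). Overall, the cross-section is a single solid region. Total boundary length (outer) = 59.86 mm.

59.86 mm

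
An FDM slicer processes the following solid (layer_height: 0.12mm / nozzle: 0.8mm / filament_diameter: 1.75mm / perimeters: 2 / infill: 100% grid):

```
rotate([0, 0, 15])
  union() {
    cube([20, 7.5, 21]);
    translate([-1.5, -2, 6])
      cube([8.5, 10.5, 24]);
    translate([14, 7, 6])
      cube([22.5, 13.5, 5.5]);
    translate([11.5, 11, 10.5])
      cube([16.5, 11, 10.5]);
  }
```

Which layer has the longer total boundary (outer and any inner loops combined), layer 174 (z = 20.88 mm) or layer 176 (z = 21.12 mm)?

layer 174 (z = 20.88 mm)

Layer 174 (z = 20.88): the 20×7.5 cube contributes its full rectangle (perimeter 55.00 mm); the cube at (-1.5, -2) (footprint 8.5×10.5) is included at this height (perimeter 38.00 mm); the cube at (14, 7) is not intersected at this z (z outside [6, 11.5]); the 16.5×11 cube at (11.5, 11) contributes its full rectangle (perimeter 55.00 mm); Merging all regions: the regions partially overlap (shared area 52.50 mm²), so the edge portions inside another operand are dropped and the merged outline is re-measured after clipping — boundary = 119.00 mm; (rotated 15° about Z; rotation is an isometry so areas/perimeters/island counts are preserved). So its perimeter = 119.00 mm. Layer 176 (z = 21.12): the cube does not reach this height (z outside [0, 21]); the cube at (-1.5, -2) (footprint 8.5×10.5) is included at this height (perimeter 38.00 mm); the cube at (14, 7) is not intersected at this z (z outside [6, 11.5]); the cube at (11.5, 11) is absent (z outside [10.5, 21]); Combining (union): only the 8.5×10.5 cube at (-1.5, -2) is present, so the union is just that shape — boundary = 38.00 mm; (rotated 15° about Z; rotation is an isometry so areas/perimeters/island counts are preserved). So its perimeter = 38.00 mm. Layer 174 is larger (119.00 vs 38.00 mm).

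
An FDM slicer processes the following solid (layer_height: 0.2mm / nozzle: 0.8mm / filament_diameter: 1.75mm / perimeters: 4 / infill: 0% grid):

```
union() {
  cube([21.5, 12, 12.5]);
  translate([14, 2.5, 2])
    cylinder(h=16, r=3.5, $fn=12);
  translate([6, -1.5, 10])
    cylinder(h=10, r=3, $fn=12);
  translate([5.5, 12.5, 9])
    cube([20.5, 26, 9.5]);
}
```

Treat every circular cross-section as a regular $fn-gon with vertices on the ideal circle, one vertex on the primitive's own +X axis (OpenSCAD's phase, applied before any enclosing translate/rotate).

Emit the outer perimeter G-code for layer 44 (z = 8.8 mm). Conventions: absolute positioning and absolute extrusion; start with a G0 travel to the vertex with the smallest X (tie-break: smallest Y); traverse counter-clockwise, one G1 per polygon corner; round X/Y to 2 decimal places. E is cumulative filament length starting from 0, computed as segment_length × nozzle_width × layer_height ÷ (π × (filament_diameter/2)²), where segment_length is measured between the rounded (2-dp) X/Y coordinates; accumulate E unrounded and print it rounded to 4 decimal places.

G0 X0.00 Y0.00 Z8.80
G1 X11.72 Y0.00 E0.7796
G1 X12.25 Y-0.53 E0.8295
G1 X14.00 Y-1.00 E0.9500
G1 X15.75 Y-0.53 E1.0705
G1 X16.28 Y0.00 E1.1204
G1 X21.50 Y0.00 E1.4676
G1 X21.50 Y12.00 E2.2659
G1 X0.00 Y12.00 E3.6961
G1 X0.00 Y0.00 E4.4943

At z = 8.8 mm: the 21.5×12 cube contributes its full rectangle; the r=3.5 cylinder at (14, 2.5) gives a regular 12-gon of circumradius 3.5 (constant along its height); the cylinder at (6, -1.5) is absent (z outside [10, 20]); the cube at (5.5, 12.5) is absent (z outside [9, 18.5]); Taking the union: the regions partially overlap (shared area 33.79 mm²), so overlapping operands fuse into one piece — 1 connected region. The outline is a single polygon with 9 vertices. Extrusion per mm of travel: 0.8 × 0.2 / (π × 0.875²) = 0.066520. Accumulating E over each segment gives final E = 4.4943.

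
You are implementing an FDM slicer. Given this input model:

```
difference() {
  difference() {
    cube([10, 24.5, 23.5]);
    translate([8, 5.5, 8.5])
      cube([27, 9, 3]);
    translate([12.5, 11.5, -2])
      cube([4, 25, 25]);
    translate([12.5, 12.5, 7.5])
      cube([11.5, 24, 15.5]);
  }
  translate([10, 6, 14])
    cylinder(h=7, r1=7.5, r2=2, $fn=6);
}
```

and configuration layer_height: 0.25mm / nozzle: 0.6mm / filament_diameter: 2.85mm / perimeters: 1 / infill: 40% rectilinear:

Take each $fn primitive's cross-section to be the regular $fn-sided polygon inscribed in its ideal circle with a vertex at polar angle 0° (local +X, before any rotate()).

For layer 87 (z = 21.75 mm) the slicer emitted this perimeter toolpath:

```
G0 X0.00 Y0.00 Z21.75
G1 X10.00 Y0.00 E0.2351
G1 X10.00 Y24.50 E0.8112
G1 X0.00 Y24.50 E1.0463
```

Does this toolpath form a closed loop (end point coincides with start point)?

no

Start point (G0): (0.00, 0.00). End point (last G1): the path does not return to the start — open.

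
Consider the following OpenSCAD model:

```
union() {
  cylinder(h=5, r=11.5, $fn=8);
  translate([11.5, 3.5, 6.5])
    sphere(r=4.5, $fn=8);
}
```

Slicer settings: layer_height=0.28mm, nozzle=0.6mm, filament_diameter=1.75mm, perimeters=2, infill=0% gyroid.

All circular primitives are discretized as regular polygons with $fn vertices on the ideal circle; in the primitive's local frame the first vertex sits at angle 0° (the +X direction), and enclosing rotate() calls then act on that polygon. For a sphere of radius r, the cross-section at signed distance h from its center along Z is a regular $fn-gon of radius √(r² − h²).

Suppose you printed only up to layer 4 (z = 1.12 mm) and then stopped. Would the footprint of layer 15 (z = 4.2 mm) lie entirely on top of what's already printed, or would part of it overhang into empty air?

Compare the two slices. At z = 1.12: the cylinder: section is a regular 8-gon, circumradius r=11.5 (area = (8/2)·11.500²·sin(360°/8) = 374.06 mm²); the sphere at (11.5, 3.5) does not reach this height (|z−center|=5.380 > r=4.5); Merging all regions: only the r=11.5 cylinder is present, so the union is just that shape — area = 374.06 mm². At z = 4.2: the cylinder: section is a regular 8-gon, circumradius r=11.5 (area = (8/2)·11.500²·sin(360°/8) = 374.06 mm²); the r=4.5 sphere at (11.5, 3.5) slices to a regular 8-gon of circumradius 3.868 (√(r²−h²) with h=2.3 from center) (area = (8/2)·3.868²·sin(360°/8) = 42.31 mm²); Combining (union): the regions partially overlap — summed areas 416.37 mm² minus the doubly-counted overlap 11.54 mm² gives 404.84 mm² — area = 404.84 mm². Checking containment: at z = 4.2 the cross-section extends beyond the z = 1.12 cross-section by about 30.78 mm².

part overhangs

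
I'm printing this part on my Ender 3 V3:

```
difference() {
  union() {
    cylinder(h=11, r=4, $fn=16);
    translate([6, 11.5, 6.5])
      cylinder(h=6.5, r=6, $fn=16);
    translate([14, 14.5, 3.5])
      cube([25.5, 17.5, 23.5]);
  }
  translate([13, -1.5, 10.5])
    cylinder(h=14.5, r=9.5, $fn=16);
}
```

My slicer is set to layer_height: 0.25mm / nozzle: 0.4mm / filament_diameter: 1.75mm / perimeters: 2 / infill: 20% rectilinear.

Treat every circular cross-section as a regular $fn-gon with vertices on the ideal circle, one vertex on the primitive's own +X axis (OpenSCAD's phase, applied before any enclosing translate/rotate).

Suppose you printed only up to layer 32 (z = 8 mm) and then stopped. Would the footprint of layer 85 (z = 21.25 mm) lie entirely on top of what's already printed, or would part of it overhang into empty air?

Compare the two slices. At z = 8: the cylinder: section is a regular 16-gon, circumradius r=4 (area = (16/2)·4.000²·sin(360°/16) = 48.98 mm²); the r=6 cylinder at (6, 11.5) contributes a regular 16-gon of circumradius 6 (area = (16/2)·6.000²·sin(360°/16) = 110.21 mm²); the 25.5×17.5 cube at (14, 14.5) contributes its full rectangle (area 446.25 mm²); Merging all regions: the 3 present regions are separate (no shared area or edge), so areas and boundary lengths simply add and each stays a separate island — area = 605.45 mm²; the cylinder at (13, -1.5) is not intersected at this z (z outside [10.5, 25]); After the difference (first − rest): none of the subtracted shapes is present at this height, so that combined region is unchanged — area = 605.45 mm². At z = 21.25: the cylinder does not reach this height (z outside [0, 11]); the cylinder at (6, 11.5) is not intersected at this z (z outside [6.5, 13]); the cube at (14, 14.5) (footprint 25.5×17.5) is included at this height (area 446.25 mm²); Taking the union: only the 25.5×17.5 cube at (14, 14.5) is present, so the union is just that shape — area = 446.25 mm²; the cylinder at (13, -1.5): section is a regular 16-gon, circumradius r=9.5 (area = (16/2)·9.500²·sin(360°/16) = 276.30 mm²); Taking the first minus the rest: starting from the result so far (446.25 mm²), the r=9.5 cylinder at (13, -1.5) misses the remaining region (no effect) — area = 446.25 mm². Checking containment: the cross-section at z = 21.25 is a subset of the cross-section at z = 8.

entirely on top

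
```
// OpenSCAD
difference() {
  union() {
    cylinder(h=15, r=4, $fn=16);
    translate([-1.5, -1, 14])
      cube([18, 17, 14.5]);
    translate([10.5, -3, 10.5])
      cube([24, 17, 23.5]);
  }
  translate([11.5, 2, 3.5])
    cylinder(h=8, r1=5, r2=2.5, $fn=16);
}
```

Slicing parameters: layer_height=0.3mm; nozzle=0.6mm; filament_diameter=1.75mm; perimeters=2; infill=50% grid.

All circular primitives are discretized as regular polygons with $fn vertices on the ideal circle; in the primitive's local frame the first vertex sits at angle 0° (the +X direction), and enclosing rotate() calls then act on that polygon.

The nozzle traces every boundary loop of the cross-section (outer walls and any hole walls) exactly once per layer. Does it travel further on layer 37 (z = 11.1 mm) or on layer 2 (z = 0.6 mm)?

layer 37 (z = 11.1 mm)

Layer 37 (z = 11.1): the r=4 cylinder gives a regular 16-gon of circumradius 4 (constant along its height) (perimeter = 2·16·4.000·sin(180°/16) = 24.97 mm); the cube at (-1.5, -1) is not intersected at this z (z outside [14, 28.5]); the cube at (10.5, -3) (footprint 24×17) is included at this height (perimeter 82.00 mm); Combining (union): the 2 present regions are separate (no shared area or edge), so areas and boundary lengths simply add and each stays a separate island — boundary = 106.97 mm; the cone at (11.5, 2) contributes a regular 16-gon of circumradius 2.625 (interpolated between r1=5 and r2=2.5 at t=0.950) (perimeter = 2·16·2.625·sin(180°/16) = 16.39 mm); After the difference (first − rest): starting from the result so far, the cone at (11.5, 2) partially overlaps it — only the 15.60 mm² overlap (of its 21.10 mm²) is removed, clipping the outline — boundary = 112.35 mm. So its perimeter = 112.35 mm. Layer 2 (z = 0.6): the r=4 cylinder gives a regular 16-gon of circumradius 4 (constant along its height) (perimeter = 2·16·4.000·sin(180°/16) = 24.97 mm); the cube at (-1.5, -1) does not reach this height (z outside [14, 28.5]); the cube at (10.5, -3) is absent (z outside [10.5, 34]); Taking the union: only the r=4 cylinder is present, so the union is just that shape — boundary = 24.97 mm; the cone at (11.5, 2) is absent (z outside [3.5, 11.5]); After the difference (first − rest): none of the subtracted shapes is present at this height, so that combined region is unchanged — boundary = 24.97 mm. So its perimeter = 24.97 mm. Layer 37 is larger (112.35 vs 24.97 mm).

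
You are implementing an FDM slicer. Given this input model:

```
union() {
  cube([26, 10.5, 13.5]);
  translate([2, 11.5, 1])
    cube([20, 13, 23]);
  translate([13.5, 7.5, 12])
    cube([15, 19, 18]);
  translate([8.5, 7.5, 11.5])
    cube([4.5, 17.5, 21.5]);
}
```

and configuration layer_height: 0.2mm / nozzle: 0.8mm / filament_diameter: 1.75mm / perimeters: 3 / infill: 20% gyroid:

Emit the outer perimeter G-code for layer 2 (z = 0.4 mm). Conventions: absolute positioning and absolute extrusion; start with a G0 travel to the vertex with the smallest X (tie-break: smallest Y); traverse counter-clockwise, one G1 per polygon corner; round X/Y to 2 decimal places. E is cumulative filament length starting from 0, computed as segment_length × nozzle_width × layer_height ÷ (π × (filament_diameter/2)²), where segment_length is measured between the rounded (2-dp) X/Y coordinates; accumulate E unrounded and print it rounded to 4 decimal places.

At z = 0.4 mm: the cube (footprint 26×10.5) is included at this height; the cube at (2, 11.5) does not reach this height (z outside [1, 24]); the cube at (13.5, 7.5) does not reach this height (z outside [12, 30]); the cube at (8.5, 7.5) does not reach this height (z outside [11.5, 33]); Taking the union: only the 26×10.5 cube is present, so the union is just that shape — 1 connected region. The outline is a single polygon with 4 vertices. Extrusion per mm of travel: 0.8 × 0.2 / (π × 0.875²) = 0.066520. Accumulating E over each segment gives final E = 4.8560.

G0 X0.00 Y0.00 Z0.40
G1 X26.00 Y0.00 E1.7295
G1 X26.00 Y10.50 E2.4280
G1 X0.00 Y10.50 E4.1575
G1 X0.00 Y0.00 E4.8560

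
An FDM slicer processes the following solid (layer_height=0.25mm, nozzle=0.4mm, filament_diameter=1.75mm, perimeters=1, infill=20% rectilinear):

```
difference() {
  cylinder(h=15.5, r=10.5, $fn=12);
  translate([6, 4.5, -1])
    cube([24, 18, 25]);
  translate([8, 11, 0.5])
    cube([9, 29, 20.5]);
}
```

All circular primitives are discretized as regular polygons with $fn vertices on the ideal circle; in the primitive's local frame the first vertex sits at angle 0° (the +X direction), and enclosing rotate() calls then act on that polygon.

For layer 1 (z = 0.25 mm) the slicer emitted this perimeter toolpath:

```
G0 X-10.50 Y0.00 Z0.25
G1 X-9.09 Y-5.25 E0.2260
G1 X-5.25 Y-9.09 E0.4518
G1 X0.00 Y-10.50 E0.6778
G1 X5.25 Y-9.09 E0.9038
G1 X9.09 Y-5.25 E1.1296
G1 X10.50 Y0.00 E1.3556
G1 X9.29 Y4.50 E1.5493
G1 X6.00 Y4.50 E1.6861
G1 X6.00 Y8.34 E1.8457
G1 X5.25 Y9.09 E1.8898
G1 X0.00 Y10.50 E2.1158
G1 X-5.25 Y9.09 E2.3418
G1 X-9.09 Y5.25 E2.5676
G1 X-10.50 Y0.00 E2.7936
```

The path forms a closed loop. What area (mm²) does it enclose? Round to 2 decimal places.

Apply the shoelace formula to the sequence of (X, Y) vertices; enclosed area = 323.46 mm².

323.46 mm²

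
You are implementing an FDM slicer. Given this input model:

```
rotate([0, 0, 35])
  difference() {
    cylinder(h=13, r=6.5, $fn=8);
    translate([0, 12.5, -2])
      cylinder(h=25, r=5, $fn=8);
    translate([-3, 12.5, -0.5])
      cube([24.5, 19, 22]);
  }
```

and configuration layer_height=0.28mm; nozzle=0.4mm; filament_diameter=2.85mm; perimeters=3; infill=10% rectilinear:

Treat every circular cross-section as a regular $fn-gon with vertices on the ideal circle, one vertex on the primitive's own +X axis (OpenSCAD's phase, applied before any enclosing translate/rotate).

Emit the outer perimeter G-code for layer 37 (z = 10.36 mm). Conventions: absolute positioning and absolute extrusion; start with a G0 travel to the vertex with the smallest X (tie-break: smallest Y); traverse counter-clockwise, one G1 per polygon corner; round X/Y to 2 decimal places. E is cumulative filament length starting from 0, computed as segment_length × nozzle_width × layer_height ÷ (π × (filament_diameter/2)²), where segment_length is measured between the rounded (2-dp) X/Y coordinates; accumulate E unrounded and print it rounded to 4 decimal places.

At z = 10.36 mm: the r=6.5 cylinder contributes a regular 8-gon of circumradius 6.5; the r=5 cylinder at (0, 12.5) contributes a regular 8-gon of circumradius 5; the cube at (-3, 12.5) is present — its section is the full 24.5×19 rectangle; Subtracting the remaining from the first: starting from the r=6.5 cylinder, the r=5 cylinder at (0, 12.5) misses the remaining region (no effect); the 24.5×19 cube at (-3, 12.5) misses the remaining region (no effect) — 1 connected region; (rotated 35° about Z; rotation is an isometry so areas/perimeters/island counts are preserved). The outline is a single polygon with 8 vertices. Extrusion per mm of travel: 0.4 × 0.28 / (π × 1.425²) = 0.017557. Accumulating E over each segment gives final E = 0.6985.

G0 X-6.40 Y1.13 Z10.36
G1 X-5.32 Y-3.73 E0.0874
G1 X-1.13 Y-6.40 E0.1746
G1 X3.73 Y-5.32 E0.2620
G1 X6.40 Y-1.13 E0.3493
G1 X5.32 Y3.73 E0.4367
G1 X1.13 Y6.40 E0.5239
G1 X-3.73 Y5.32 E0.6113
G1 X-6.40 Y1.13 E0.6985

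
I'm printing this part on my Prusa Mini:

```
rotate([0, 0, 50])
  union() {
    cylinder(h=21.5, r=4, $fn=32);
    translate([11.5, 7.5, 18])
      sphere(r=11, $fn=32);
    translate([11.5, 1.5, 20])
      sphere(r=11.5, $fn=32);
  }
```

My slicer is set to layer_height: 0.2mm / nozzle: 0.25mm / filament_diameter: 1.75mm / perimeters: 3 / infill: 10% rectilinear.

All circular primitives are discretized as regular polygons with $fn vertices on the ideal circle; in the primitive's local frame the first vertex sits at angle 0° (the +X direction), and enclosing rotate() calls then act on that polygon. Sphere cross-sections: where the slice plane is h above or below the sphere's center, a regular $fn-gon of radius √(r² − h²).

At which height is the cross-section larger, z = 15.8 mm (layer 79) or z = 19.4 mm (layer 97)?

Layer 79 (z = 15.8): the r=4 cylinder gives a regular 32-gon of circumradius 4 (constant along its height) (area = (32/2)·4.000²·sin(360°/32) = 49.94 mm²); the r=11 sphere at (11.5, 7.5) contributes a regular 32-gon of circumradius √(11²−2.2²) = 10.778 (area = (32/2)·10.778²·sin(360°/32) = 362.59 mm²); the sphere at (11.5, 1.5): section is a regular 32-gon, circumradius = √(r²−h²) = √(11.5²−4.2²) = 10.706 (area = (32/2)·10.706²·sin(360°/32) = 357.75 mm²); Merging all regions: the regions partially overlap — summed areas 770.28 mm² minus the doubly-counted overlap 249.31 mm² gives 520.97 mm² — area = 520.97 mm²; (whole slice rotated 50° about Z — lengths, areas and connectivity unchanged). So its area = 520.97 mm². Layer 97 (z = 19.4): the r=4 cylinder gives a regular 32-gon of circumradius 4 (constant along its height) (area = (32/2)·4.000²·sin(360°/32) = 49.94 mm²); the r=11 sphere at (11.5, 7.5) slices to a regular 32-gon of circumradius 10.911 (√(r²−h²) with h=1.4 from center) (area = (32/2)·10.911²·sin(360°/32) = 371.58 mm²); the r=11.5 sphere at (11.5, 1.5) slices to a regular 32-gon of circumradius 11.484 (√(r²−h²) with h=0.6 from center) (area = (32/2)·11.484²·sin(360°/32) = 411.69 mm²); Taking the union: the regions partially overlap — summed areas 833.21 mm² minus the doubly-counted overlap 280.67 mm² gives 552.53 mm² — area = 552.53 mm²; (whole slice rotated 50° about Z — lengths, areas and connectivity unchanged). So its area = 552.53 mm². Layer 97 is larger (552.53 vs 520.97 mm²).

layer 97 (z = 19.4 mm)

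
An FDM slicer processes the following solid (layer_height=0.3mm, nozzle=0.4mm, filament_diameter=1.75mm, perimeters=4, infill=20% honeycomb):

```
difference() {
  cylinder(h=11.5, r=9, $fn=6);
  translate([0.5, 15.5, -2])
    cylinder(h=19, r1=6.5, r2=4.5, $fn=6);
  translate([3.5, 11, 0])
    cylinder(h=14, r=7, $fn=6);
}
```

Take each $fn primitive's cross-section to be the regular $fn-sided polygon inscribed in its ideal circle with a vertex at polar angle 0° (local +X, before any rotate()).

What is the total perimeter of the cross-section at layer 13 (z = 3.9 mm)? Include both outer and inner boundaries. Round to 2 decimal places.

54.00 mm

At z = 3.9 mm: the cylinder: section is a regular 6-gon, circumradius r=9 (perimeter = 2·6·9.000·sin(180°/6) = 54.00 mm); the cone at (0.5, 15.5) (r1=6.5→r2=4.5) has section circumradius 5.879 here — a regular 6-gon (perimeter = 2·6·5.879·sin(180°/6) = 35.27 mm); the r=7 cylinder at (3.5, 11) gives a regular 6-gon of circumradius 7 (constant along its height) (perimeter = 2·6·7.000·sin(180°/6) = 42.00 mm); Taking the first minus the rest: starting from the r=9 cylinder, the cone at (0.5, 15.5) misses the remaining region (no effect); the r=7 cylinder at (3.5, 11) partially overlaps it — only the 17.56 mm² overlap (of its 127.31 mm²) is removed, clipping the outline — boundary = 54.00 mm. Overall, the cross-section is a single solid region. Total boundary length (outer) = 54.00 mm.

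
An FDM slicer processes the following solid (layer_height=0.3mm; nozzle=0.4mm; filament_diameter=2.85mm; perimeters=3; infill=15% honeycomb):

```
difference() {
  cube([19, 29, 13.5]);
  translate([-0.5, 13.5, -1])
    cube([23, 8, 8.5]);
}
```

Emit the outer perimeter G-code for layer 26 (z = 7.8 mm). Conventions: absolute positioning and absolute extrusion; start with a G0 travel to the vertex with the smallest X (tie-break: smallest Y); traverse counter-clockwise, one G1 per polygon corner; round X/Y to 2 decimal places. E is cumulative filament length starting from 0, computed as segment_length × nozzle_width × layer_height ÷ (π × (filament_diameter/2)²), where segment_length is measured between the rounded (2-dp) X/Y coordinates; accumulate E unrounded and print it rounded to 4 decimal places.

G0 X0.00 Y0.00 Z7.80
G1 X19.00 Y0.00 E0.3574
G1 X19.00 Y29.00 E0.9029
G1 X0.00 Y29.00 E1.2603
G1 X0.00 Y0.00 E1.8058

At z = 7.8 mm: the cube is present — its section is the full 19×29 rectangle; the cube at (-0.5, 13.5) is absent (z outside [-1, 7.5]); Subtracting the remaining from the first: none of the subtracted shapes is present at this height, so the 19×29 cube is unchanged — 1 connected region. The outline is a single polygon with 4 vertices. Extrusion per mm of travel: 0.4 × 0.3 / (π × 1.425²) = 0.018811. Accumulating E over each segment gives final E = 1.8058.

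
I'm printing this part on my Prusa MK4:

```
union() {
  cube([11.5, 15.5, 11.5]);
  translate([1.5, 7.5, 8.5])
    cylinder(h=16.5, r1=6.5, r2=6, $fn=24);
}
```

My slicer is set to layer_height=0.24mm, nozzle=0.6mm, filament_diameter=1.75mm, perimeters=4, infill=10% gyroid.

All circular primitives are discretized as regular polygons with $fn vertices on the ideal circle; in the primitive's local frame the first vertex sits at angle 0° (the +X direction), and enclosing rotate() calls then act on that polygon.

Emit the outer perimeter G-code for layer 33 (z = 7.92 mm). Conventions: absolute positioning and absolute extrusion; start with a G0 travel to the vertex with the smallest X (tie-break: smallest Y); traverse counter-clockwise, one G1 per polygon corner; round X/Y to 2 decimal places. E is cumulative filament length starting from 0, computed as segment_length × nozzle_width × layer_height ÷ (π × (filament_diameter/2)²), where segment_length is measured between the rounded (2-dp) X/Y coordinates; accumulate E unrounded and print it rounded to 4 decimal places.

At z = 7.92 mm: the 11.5×15.5 cube contributes its full rectangle; the cone at (1.5, 7.5) does not reach this height (z outside [8.5, 25]); Taking the union: only the 11.5×15.5 cube is present, so the union is just that shape — 1 connected region. The outline is a single polygon with 4 vertices. Extrusion per mm of travel: 0.6 × 0.24 / (π × 0.875²) = 0.059868. Accumulating E over each segment gives final E = 3.2329.

G0 X0.00 Y0.00 Z7.92
G1 X11.50 Y0.00 E0.6885
G1 X11.50 Y15.50 E1.6164
G1 X0.00 Y15.50 E2.3049
G1 X0.00 Y0.00 E3.2329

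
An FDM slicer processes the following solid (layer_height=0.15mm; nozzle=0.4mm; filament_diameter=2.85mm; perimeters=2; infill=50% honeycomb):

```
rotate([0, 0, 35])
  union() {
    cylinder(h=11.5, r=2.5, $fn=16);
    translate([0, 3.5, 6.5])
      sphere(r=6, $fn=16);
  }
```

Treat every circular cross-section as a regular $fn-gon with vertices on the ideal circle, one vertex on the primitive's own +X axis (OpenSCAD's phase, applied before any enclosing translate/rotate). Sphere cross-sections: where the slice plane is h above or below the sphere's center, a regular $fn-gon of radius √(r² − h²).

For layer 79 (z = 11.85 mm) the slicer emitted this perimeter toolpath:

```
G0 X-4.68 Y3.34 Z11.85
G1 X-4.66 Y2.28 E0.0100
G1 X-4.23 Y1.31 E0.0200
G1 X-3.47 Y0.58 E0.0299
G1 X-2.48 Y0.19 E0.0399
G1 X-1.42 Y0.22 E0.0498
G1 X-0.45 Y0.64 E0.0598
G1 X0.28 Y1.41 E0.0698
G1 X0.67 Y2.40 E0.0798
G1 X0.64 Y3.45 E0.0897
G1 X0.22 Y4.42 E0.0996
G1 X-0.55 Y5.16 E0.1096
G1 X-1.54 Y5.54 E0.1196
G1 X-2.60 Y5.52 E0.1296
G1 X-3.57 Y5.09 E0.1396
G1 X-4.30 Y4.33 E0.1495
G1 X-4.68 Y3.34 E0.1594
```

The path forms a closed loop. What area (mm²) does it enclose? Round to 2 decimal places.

Apply the shoelace formula to the sequence of (X, Y) vertices; enclosed area = 22.58 mm².

22.58 mm²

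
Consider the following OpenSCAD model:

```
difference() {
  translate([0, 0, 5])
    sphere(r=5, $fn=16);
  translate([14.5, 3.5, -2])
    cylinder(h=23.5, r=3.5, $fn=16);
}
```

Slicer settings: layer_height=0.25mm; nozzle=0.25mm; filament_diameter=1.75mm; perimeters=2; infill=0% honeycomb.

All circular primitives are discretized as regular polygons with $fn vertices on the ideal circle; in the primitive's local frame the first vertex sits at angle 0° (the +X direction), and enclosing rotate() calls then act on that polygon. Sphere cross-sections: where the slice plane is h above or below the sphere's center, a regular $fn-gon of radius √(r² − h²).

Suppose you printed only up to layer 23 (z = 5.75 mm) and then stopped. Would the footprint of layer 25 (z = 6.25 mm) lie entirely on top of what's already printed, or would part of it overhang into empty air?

Compare the two slices. At z = 5.75: the r=5 sphere contributes a regular 16-gon of circumradius √(5²−0.75²) = 4.943 (area = (16/2)·4.943²·sin(360°/16) = 74.81 mm²); the r=3.5 cylinder at (14.5, 3.5) gives a regular 16-gon of circumradius 3.5 (constant along its height) (area = (16/2)·3.500²·sin(360°/16) = 37.50 mm²); Subtracting the remaining from the first: starting from the r=5 sphere (74.81 mm²), the r=3.5 cylinder at (14.5, 3.5) misses the remaining region (no effect) — area = 74.81 mm². At z = 6.25: the sphere: section is a regular 16-gon, circumradius = √(r²−h²) = √(5²−1.25²) = 4.841 (area = (16/2)·4.841²·sin(360°/16) = 71.75 mm²); the r=3.5 cylinder at (14.5, 3.5) contributes a regular 16-gon of circumradius 3.5 (area = (16/2)·3.500²·sin(360°/16) = 37.50 mm²); Subtracting the remaining from the first: starting from the r=5 sphere (71.75 mm²), the r=3.5 cylinder at (14.5, 3.5) misses the remaining region (no effect) — area = 71.75 mm². Checking containment: the cross-section at z = 6.25 is a subset of the cross-section at z = 5.75.

entirely on top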